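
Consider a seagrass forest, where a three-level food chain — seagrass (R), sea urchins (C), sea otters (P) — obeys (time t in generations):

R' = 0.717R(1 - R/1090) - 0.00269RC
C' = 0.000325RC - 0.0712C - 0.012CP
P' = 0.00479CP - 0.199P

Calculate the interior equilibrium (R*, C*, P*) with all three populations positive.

From dP/dt = 0: 0.00479C* = 0.199, so C* = 41.5.
From dR/dt = 0: 0.717(1 - R*/1090) = 0.00269·41.5, giving R* = 1090·(1 - 0.156) = 920.
From dC/dt = 0: 0.000325·920 - 0.0712 = 0.012P*, so P* = 0.228/0.012 = 19.

R* ≈ 920, C* ≈ 41.5, P* ≈ 19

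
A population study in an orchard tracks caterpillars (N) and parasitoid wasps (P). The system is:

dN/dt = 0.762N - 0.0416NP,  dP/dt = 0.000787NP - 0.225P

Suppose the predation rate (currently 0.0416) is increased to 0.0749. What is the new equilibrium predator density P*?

P* ≈ 10.2

At the interior fixed point, setting dN/dt = 0 with N > 0 fixes P* = (prey growth rate)/(NP coefficient) — independent of the other coefficients.
With the change, P* = 0.762/0.0749 = 10.2; it falls from 18.3.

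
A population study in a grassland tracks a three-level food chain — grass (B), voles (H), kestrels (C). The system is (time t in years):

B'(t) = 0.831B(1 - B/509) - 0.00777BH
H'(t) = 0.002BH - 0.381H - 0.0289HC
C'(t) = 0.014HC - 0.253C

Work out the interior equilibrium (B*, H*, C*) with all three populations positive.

From dC/dt = 0: 0.014H* = 0.253, so H* = 18.1.
From dB/dt = 0: 0.831(1 - B*/509) = 0.00777·18.1, giving B* = 509·(1 - 0.169) = 423.
From dH/dt = 0: 0.002·423 - 0.381 = 0.0289C*, so C* = 0.465/0.0289 = 16.1.

B* ≈ 423, H* ≈ 18.1, C* ≈ 16.1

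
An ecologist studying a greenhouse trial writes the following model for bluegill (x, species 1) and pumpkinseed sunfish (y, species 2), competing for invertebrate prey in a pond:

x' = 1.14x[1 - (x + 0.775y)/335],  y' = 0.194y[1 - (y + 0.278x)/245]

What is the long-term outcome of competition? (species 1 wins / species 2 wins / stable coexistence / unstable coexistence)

stable coexistence

Compare the nullcline intercepts: K1/α12 = 335/0.775 = 432 > K2 = 245; K2/α21 = 245/0.278 = 881 > K1 = 335.
Since both inequalities hold, each species can invade when rare, so the interior equilibrium is stable.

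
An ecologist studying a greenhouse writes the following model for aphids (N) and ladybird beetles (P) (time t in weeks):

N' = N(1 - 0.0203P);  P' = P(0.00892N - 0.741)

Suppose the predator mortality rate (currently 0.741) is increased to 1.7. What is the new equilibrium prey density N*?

At the interior fixed point, setting dP/dt = 0 with P > 0 fixes N* = (predator death rate)/(NP coefficient) — independent of the other coefficients.
With the change, N* = 1.7/0.00892 = 191; it rises from 83.1.

N* ≈ 191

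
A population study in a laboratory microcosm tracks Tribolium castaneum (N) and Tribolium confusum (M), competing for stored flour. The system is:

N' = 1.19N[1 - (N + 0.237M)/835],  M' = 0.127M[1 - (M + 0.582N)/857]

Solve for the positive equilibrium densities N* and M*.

N* ≈ 733, M* ≈ 430

Setting both brackets to zero gives the nullclines N + 0.237M = 835 and 0.582N + M = 857.
Substituting M = 857 - 0.582N into the first: N(1 - 0.237·0.582) = 835 - 0.237·857.
So N* = 632/0.862 = 733, and then M* = 857 - 0.582·733 = 430.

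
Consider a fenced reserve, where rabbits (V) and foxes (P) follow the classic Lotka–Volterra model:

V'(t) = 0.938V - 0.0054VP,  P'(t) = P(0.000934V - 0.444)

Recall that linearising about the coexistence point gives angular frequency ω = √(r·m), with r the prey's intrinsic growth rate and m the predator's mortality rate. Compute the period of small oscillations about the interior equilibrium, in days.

T ≈ 9.74 days

Here r = 0.938 and m = 0.444, so r·m = 0.416.
ω = √0.416 = 0.645 per day, hence T = 2π/ω ≈ 9.74 days.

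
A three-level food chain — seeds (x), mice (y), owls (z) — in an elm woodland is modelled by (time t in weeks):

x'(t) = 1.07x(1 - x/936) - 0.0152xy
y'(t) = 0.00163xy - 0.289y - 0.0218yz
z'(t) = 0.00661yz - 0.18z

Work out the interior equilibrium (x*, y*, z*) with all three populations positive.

x* ≈ 574, y* ≈ 27.2, z* ≈ 29.7

From dz/dt = 0: 0.00661y* = 0.18, so y* = 27.2.
From dx/dt = 0: 1.07(1 - x*/936) = 0.0152·27.2, giving x* = 936·(1 - 0.387) = 574.
From dy/dt = 0: 0.00163·574 - 0.289 = 0.0218z*, so z* = 0.646/0.0218 = 29.7.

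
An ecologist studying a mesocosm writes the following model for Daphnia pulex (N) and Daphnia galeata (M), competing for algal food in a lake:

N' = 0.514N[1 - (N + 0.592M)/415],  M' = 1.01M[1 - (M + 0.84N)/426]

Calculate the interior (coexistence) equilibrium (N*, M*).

Setting both brackets to zero gives the nullclines N + 0.592M = 415 and 0.84N + M = 426.
Substituting M = 426 - 0.84N into the first: N(1 - 0.592·0.84) = 415 - 0.592·426.
So N* = 163/0.503 = 324, and then M* = 426 - 0.84·324 = 154.

N* ≈ 324, M* ≈ 154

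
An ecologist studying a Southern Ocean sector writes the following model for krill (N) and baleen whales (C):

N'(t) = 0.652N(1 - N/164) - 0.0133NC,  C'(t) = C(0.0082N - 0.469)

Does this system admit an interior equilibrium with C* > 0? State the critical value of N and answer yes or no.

The predator equation gives dC/dt > 0 only when N > 0.469/0.0082 = 57.2.
Without the predator, N → K = 164. Since 164 > 57.2, the predator can invade and persist.

Threshold N = 57.2; K > 57.2, so yes, the predator persists.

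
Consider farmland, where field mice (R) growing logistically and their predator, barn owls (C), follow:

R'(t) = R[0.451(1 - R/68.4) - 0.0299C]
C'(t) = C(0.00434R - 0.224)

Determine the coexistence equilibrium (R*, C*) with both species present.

R* ≈ 51.6, C* ≈ 3.7

From dC/dt = 0 with C > 0: 0.00434R* = 0.224, so R* = 51.6.
Substitute into dR/dt = 0: 0.451(1 - 51.6/68.4) = 0.0299C*.
The bracket is 0.245, giving C* = 0.111/0.0299 = 3.7.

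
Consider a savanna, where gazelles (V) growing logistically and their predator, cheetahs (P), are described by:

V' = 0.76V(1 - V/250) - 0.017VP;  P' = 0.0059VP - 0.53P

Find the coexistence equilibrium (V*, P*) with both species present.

From dP/dt = 0 with P > 0: 0.0059V* = 0.53, so V* = 89.8.
Substitute into dV/dt = 0: 0.76(1 - 89.8/250) = 0.017P*.
The bracket is 0.641, giving P* = 0.487/0.017 = 28.6.

V* ≈ 89.8, P* ≈ 28.6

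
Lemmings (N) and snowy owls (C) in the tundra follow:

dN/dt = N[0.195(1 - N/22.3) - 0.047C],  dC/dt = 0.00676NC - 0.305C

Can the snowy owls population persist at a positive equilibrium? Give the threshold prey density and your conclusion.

The predator equation gives dC/dt > 0 only when N > 0.305/0.00676 = 45.1.
Without the predator, N → K = 22.3. Since 22.3 < 45.1, the predator cannot invade.

Threshold N = 45.1; K < 45.1, so no, the predator goes extinct.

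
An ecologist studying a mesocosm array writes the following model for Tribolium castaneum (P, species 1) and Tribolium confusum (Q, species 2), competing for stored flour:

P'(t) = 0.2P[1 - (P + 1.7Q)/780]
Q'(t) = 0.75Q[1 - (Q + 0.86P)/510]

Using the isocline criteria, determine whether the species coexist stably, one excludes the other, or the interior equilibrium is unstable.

Compare the nullcline intercepts: K1/α12 = 780/1.7 = 459 < K2 = 510; K2/α21 = 510/0.86 = 593 < K1 = 780.
Since both are reversed, neither can invade when rare; the interior point is a saddle.

unstable coexistence (outcome depends on initial conditions)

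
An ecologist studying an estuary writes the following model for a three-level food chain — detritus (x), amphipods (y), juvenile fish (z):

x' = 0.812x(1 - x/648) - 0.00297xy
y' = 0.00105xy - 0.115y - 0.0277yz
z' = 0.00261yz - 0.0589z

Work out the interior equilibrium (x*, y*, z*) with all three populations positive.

x* ≈ 595, y* ≈ 22.6, z* ≈ 18.4

From dz/dt = 0: 0.00261y* = 0.0589, so y* = 22.6.
From dx/dt = 0: 0.812(1 - x*/648) = 0.00297·22.6, giving x* = 648·(1 - 0.0825) = 595.
From dy/dt = 0: 0.00105·595 - 0.115 = 0.0277z*, so z* = 0.509/0.0277 = 18.4.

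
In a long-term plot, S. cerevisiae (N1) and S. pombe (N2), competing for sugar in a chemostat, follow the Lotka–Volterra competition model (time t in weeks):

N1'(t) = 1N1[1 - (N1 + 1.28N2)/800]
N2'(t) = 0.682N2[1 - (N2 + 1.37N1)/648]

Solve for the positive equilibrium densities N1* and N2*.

N1* ≈ 39.1, N2* ≈ 594

Setting both brackets to zero gives the nullclines N1 + 1.28N2 = 800 and 1.37N1 + N2 = 648.
Substituting N2 = 648 - 1.37N1 into the first: N1(1 - 1.28·1.37) = 800 - 1.28·648.
So N1* = -29.4/-0.754 = 39.1, and then N2* = 648 - 1.37·39.1 = 594.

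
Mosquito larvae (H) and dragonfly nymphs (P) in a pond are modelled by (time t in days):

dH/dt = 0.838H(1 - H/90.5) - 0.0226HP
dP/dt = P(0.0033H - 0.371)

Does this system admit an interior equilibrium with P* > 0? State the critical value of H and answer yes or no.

Threshold H = 112; K < 112, so no, the predator goes extinct.

The predator equation gives dP/dt > 0 only when H > 0.371/0.0033 = 112.
Without the predator, H → K = 90.5. Since 90.5 < 112, the predator cannot invade.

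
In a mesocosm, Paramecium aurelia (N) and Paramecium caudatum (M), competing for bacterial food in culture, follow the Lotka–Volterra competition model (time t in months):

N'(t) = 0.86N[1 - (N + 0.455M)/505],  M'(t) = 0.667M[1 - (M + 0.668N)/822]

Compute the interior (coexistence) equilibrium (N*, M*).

Setting both brackets to zero gives the nullclines N + 0.455M = 505 and 0.668N + M = 822.
Substituting M = 822 - 0.668N into the first: N(1 - 0.455·0.668) = 505 - 0.455·822.
So N* = 131/0.696 = 188, and then M* = 822 - 0.668·188 = 696.

N* ≈ 188, M* ≈ 696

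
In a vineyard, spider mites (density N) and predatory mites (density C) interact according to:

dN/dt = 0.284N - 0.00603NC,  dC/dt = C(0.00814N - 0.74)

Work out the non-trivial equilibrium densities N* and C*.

N* ≈ 90.9, C* ≈ 47.1

Set dC/dt = 0 with C > 0: 0.00814N - 0.74 = 0, so N* = 0.74/0.00814 = 90.9.
Set dN/dt = 0 with N > 0: 0.284 - 0.00603C = 0, so C* = 0.284/0.00603 = 47.1.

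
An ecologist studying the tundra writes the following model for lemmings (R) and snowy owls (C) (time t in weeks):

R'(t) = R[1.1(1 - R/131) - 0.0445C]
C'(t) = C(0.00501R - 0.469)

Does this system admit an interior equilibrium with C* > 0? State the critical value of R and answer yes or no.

Threshold R = 93.6; K > 93.6, so yes, the predator persists.

The predator equation gives dC/dt > 0 only when R > 0.469/0.00501 = 93.6.
Without the predator, R → K = 131. Since 131 > 93.6, the predator can invade and persist.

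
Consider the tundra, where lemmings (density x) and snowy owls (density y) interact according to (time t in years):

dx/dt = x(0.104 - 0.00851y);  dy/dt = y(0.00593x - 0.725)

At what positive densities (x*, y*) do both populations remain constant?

x* ≈ 122, y* ≈ 12.2

Set dy/dt = 0 with y > 0: 0.00593x - 0.725 = 0, so x* = 0.725/0.00593 = 122.
Set dx/dt = 0 with x > 0: 0.104 - 0.00851y = 0, so y* = 0.104/0.00851 = 12.2.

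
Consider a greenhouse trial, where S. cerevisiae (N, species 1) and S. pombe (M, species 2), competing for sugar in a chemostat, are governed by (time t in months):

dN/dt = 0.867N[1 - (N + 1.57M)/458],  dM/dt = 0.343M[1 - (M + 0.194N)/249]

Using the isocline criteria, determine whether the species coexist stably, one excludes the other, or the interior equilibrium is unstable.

stable coexistence

Compare the nullcline intercepts: K1/α12 = 458/1.57 = 292 > K2 = 249; K2/α21 = 249/0.194 = 1280 > K1 = 458.
Since both inequalities hold, each species can invade when rare, so the interior equilibrium is stable.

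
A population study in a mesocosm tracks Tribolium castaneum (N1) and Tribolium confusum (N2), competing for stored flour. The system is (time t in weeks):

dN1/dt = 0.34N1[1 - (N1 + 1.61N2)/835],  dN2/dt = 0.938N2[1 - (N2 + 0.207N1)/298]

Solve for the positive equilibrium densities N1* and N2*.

N1* ≈ 533, N2* ≈ 188

Setting both brackets to zero gives the nullclines N1 + 1.61N2 = 835 and 0.207N1 + N2 = 298.
Substituting N2 = 298 - 0.207N1 into the first: N1(1 - 1.61·0.207) = 835 - 1.61·298.
So N1* = 355/0.667 = 533, and then N2* = 298 - 0.207·533 = 188.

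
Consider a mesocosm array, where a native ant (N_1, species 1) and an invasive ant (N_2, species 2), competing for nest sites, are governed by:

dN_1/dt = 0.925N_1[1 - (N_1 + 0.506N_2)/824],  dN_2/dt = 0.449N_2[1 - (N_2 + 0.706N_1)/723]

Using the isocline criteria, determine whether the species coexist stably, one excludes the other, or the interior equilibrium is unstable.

stable coexistence

Compare the nullcline intercepts: K1/α12 = 824/0.506 = 1630 > K2 = 723; K2/α21 = 723/0.706 = 1020 > K1 = 824.
Since both inequalities hold, each species can invade when rare, so the interior equilibrium is stable.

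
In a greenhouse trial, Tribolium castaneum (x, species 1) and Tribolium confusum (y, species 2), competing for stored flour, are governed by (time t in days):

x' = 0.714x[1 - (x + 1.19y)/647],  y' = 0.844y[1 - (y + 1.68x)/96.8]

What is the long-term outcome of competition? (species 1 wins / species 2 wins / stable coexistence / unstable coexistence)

Compare the nullcline intercepts: K1/α12 = 647/1.19 = 544 > K2 = 96.8; K2/α21 = 96.8/1.68 = 57.6 < K1 = 647.
Since the inequalities point opposite ways, species 1 can invade but species 2 cannot.

species 1 excludes species 2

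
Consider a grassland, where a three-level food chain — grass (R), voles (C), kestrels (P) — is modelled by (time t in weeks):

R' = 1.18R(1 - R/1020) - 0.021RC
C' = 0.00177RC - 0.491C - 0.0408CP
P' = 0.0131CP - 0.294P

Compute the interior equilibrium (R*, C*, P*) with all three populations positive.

From dP/dt = 0: 0.0131C* = 0.294, so C* = 22.4.
From dR/dt = 0: 1.18(1 - R*/1020) = 0.021·22.4, giving R* = 1020·(1 - 0.399) = 613.
From dC/dt = 0: 0.00177·613 - 0.491 = 0.0408P*, so P* = 0.593/0.0408 = 14.5.

R* ≈ 613, C* ≈ 22.4, P* ≈ 14.5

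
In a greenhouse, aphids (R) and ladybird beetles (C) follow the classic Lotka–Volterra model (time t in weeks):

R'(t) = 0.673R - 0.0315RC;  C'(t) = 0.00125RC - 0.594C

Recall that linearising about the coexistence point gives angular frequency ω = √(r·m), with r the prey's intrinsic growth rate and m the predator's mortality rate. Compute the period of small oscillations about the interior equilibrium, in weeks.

Here r = 0.673 and m = 0.594, so r·m = 0.4.
ω = √0.4 = 0.632 per week, hence T = 2π/ω ≈ 9.94 weeks.

T ≈ 9.94 weeks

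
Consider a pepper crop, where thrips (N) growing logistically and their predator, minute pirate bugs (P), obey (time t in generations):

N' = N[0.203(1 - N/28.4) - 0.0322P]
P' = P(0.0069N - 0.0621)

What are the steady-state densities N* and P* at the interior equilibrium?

N* ≈ 9, P* ≈ 4.31

From dP/dt = 0 with P > 0: 0.0069N* = 0.0621, so N* = 9.
Substitute into dN/dt = 0: 0.203(1 - 9/28.4) = 0.0322P*.
The bracket is 0.683, giving P* = 0.139/0.0322 = 4.31.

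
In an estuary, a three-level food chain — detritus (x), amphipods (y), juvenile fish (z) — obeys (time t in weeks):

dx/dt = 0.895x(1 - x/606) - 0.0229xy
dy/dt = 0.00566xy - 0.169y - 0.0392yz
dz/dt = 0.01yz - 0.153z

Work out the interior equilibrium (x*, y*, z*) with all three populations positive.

x* ≈ 369, y* ≈ 15.3, z* ≈ 48.9

From dz/dt = 0: 0.01y* = 0.153, so y* = 15.3.
From dx/dt = 0: 0.895(1 - x*/606) = 0.0229·15.3, giving x* = 606·(1 - 0.391) = 369.
From dy/dt = 0: 0.00566·369 - 0.169 = 0.0392z*, so z* = 1.92/0.0392 = 48.9.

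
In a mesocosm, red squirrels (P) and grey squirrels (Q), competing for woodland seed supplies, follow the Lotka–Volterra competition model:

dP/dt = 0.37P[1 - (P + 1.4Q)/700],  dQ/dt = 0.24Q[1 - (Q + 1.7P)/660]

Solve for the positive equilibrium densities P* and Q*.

Setting both brackets to zero gives the nullclines P + 1.4Q = 700 and 1.7P + Q = 660.
Substituting Q = 660 - 1.7P into the first: P(1 - 1.4·1.7) = 700 - 1.4·660.
So P* = -224/-1.38 = 162, and then Q* = 660 - 1.7·162 = 384.

P* ≈ 162, Q* ≈ 384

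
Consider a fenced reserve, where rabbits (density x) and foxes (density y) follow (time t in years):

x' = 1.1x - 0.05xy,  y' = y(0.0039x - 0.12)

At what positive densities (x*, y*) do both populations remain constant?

Set dy/dt = 0 with y > 0: 0.0039x - 0.12 = 0, so x* = 0.12/0.0039 = 30.8.
Set dx/dt = 0 with x > 0: 1.1 - 0.05y = 0, so y* = 1.1/0.05 = 22.

x* ≈ 30.8, y* ≈ 22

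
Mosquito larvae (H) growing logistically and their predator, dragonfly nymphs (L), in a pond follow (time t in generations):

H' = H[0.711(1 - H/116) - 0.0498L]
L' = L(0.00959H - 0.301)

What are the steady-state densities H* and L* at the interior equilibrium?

From dL/dt = 0 with L > 0: 0.00959H* = 0.301, so H* = 31.4.
Substitute into dH/dt = 0: 0.711(1 - 31.4/116) = 0.0498L*.
The bracket is 0.729, giving L* = 0.519/0.0498 = 10.4.

H* ≈ 31.4, L* ≈ 10.4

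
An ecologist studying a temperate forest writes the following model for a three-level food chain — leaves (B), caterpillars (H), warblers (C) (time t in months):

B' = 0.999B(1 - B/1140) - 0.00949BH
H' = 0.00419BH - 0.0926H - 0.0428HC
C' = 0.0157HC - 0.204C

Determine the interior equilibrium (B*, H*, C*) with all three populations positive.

B* ≈ 999, H* ≈ 13, C* ≈ 95.7

From dC/dt = 0: 0.0157H* = 0.204, so H* = 13.
From dB/dt = 0: 0.999(1 - B*/1140) = 0.00949·13, giving B* = 1140·(1 - 0.123) = 999.
From dH/dt = 0: 0.00419·999 - 0.0926 = 0.0428C*, so C* = 4.09/0.0428 = 95.7.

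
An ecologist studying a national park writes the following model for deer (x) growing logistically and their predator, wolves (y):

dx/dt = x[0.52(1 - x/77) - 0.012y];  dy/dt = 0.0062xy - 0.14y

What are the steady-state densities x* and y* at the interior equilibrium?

From dy/dt = 0 with y > 0: 0.0062x* = 0.14, so x* = 22.6.
Substitute into dx/dt = 0: 0.52(1 - 22.6/77) = 0.012y*.
The bracket is 0.707, giving y* = 0.368/0.012 = 30.6.

x* ≈ 22.6, y* ≈ 30.6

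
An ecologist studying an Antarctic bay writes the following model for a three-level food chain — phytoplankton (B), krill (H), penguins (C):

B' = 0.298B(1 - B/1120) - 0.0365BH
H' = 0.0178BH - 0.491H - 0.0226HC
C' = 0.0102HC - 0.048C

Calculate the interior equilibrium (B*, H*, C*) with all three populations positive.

B* ≈ 474, H* ≈ 4.71, C* ≈ 352

From dC/dt = 0: 0.0102H* = 0.048, so H* = 4.71.
From dB/dt = 0: 0.298(1 - B*/1120) = 0.0365·4.71, giving B* = 1120·(1 - 0.576) = 474.
From dH/dt = 0: 0.0178·474 - 0.491 = 0.0226C*, so C* = 7.95/0.0226 = 352.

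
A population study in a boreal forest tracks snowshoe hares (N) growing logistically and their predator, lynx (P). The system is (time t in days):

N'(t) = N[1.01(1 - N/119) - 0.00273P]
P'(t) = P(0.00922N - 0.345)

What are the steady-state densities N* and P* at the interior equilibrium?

From dP/dt = 0 with P > 0: 0.00922N* = 0.345, so N* = 37.4.
Substitute into dN/dt = 0: 1.01(1 - 37.4/119) = 0.00273P*.
The bracket is 0.686, giving P* = 0.692/0.00273 = 254.

N* ≈ 37.4, P* ≈ 254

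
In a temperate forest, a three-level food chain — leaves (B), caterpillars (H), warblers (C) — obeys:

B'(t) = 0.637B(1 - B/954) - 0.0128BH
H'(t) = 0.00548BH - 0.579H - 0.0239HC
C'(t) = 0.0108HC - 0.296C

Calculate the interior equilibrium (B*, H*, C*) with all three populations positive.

From dC/dt = 0: 0.0108H* = 0.296, so H* = 27.4.
From dB/dt = 0: 0.637(1 - B*/954) = 0.0128·27.4, giving B* = 954·(1 - 0.551) = 429.
From dH/dt = 0: 0.00548·429 - 0.579 = 0.0239C*, so C* = 1.77/0.0239 = 74.

B* ≈ 429, H* ≈ 27.4, C* ≈ 74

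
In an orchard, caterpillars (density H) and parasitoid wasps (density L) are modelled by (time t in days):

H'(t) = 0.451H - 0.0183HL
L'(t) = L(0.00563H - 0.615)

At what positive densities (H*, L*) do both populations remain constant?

H* ≈ 109, L* ≈ 24.6

Set dL/dt = 0 with L > 0: 0.00563H - 0.615 = 0, so H* = 0.615/0.00563 = 109.
Set dH/dt = 0 with H > 0: 0.451 - 0.0183L = 0, so L* = 0.451/0.0183 = 24.6.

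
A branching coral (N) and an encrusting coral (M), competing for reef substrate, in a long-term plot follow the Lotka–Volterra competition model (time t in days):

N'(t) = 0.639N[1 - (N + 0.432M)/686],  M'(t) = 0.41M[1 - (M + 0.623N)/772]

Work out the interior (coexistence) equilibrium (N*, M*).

Setting both brackets to zero gives the nullclines N + 0.432M = 686 and 0.623N + M = 772.
Substituting M = 772 - 0.623N into the first: N(1 - 0.432·0.623) = 686 - 0.432·772.
So N* = 352/0.731 = 482, and then M* = 772 - 0.623·482 = 472.

N* ≈ 482, M* ≈ 472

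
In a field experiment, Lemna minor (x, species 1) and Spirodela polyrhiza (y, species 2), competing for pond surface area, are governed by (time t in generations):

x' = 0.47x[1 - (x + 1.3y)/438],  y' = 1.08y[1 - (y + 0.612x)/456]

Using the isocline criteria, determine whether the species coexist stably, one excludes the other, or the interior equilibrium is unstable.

species 2 excludes species 1

Compare the nullcline intercepts: K1/α12 = 438/1.3 = 337 < K2 = 456; K2/α21 = 456/0.612 = 745 > K1 = 438.
Since the inequalities point opposite ways, species 2 can invade but species 1 cannot.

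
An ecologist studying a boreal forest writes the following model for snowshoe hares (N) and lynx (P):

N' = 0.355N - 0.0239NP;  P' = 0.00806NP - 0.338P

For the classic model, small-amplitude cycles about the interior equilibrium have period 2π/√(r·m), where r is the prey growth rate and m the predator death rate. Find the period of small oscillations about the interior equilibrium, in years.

Here r = 0.355 and m = 0.338, so r·m = 0.12.
ω = √0.12 = 0.346 per year, hence T = 2π/ω ≈ 18.1 years.

T ≈ 18.1 years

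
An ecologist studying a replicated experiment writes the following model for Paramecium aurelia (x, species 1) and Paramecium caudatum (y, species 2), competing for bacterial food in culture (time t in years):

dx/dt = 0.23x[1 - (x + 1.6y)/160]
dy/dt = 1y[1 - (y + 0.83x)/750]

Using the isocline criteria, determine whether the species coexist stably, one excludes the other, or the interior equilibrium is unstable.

Compare the nullcline intercepts: K1/α12 = 160/1.6 = 100 < K2 = 750; K2/α21 = 750/0.83 = 904 > K1 = 160.
Since the inequalities point opposite ways, species 2 can invade but species 1 cannot.

species 2 excludes species 1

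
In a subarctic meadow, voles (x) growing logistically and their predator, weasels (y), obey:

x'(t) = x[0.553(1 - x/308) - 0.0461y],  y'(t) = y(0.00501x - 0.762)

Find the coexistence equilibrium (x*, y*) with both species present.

From dy/dt = 0 with y > 0: 0.00501x* = 0.762, so x* = 152.
Substitute into dx/dt = 0: 0.553(1 - 152/308) = 0.0461y*.
The bracket is 0.506, giving y* = 0.28/0.0461 = 6.07.

x* ≈ 152, y* ≈ 6.07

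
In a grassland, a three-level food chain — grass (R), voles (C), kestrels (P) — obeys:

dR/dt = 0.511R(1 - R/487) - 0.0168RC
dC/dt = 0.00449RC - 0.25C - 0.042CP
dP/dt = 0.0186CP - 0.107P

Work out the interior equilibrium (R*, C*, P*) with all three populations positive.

R* ≈ 395, C* ≈ 5.75, P* ≈ 36.3

From dP/dt = 0: 0.0186C* = 0.107, so C* = 5.75.
From dR/dt = 0: 0.511(1 - R*/487) = 0.0168·5.75, giving R* = 487·(1 - 0.189) = 395.
From dC/dt = 0: 0.00449·395 - 0.25 = 0.042P*, so P* = 1.52/0.042 = 36.3.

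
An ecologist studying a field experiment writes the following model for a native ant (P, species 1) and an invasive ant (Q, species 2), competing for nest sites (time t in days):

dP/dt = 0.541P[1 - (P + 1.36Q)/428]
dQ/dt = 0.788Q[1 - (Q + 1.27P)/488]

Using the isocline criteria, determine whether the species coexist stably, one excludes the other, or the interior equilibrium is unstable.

unstable coexistence (outcome depends on initial conditions)

Compare the nullcline intercepts: K1/α12 = 428/1.36 = 315 < K2 = 488; K2/α21 = 488/1.27 = 384 < K1 = 428.
Since both are reversed, neither can invade when rare; the interior point is a saddle.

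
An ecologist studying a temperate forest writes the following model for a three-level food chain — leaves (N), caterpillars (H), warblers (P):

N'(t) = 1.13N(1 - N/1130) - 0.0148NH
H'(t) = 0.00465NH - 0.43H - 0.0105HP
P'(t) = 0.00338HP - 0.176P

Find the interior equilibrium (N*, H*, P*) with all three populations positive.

From dP/dt = 0: 0.00338H* = 0.176, so H* = 52.1.
From dN/dt = 0: 1.13(1 - N*/1130) = 0.0148·52.1, giving N* = 1130·(1 - 0.682) = 359.
From dH/dt = 0: 0.00465·359 - 0.43 = 0.0105P*, so P* = 1.24/0.0105 = 118.

N* ≈ 359, H* ≈ 52.1, P* ≈ 118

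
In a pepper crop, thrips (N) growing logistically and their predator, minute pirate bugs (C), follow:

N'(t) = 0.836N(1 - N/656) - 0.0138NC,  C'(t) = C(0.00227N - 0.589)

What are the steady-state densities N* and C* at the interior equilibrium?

N* ≈ 259, C* ≈ 36.6

From dC/dt = 0 with C > 0: 0.00227N* = 0.589, so N* = 259.
Substitute into dN/dt = 0: 0.836(1 - 259/656) = 0.0138C*.
The bracket is 0.604, giving C* = 0.505/0.0138 = 36.6.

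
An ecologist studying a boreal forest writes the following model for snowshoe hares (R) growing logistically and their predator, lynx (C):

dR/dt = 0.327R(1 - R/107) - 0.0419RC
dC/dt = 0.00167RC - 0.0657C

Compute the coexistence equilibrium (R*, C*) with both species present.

R* ≈ 39.3, C* ≈ 4.93

From dC/dt = 0 with C > 0: 0.00167R* = 0.0657, so R* = 39.3.
Substitute into dR/dt = 0: 0.327(1 - 39.3/107) = 0.0419C*.
The bracket is 0.632, giving C* = 0.207/0.0419 = 4.93.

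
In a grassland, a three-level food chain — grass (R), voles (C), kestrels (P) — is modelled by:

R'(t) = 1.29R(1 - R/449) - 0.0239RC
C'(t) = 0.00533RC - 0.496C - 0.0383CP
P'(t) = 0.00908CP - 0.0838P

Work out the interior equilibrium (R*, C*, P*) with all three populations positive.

From dP/dt = 0: 0.00908C* = 0.0838, so C* = 9.23.
From dR/dt = 0: 1.29(1 - R*/449) = 0.0239·9.23, giving R* = 449·(1 - 0.171) = 372.
From dC/dt = 0: 0.00533·372 - 0.496 = 0.0383P*, so P* = 1.49/0.0383 = 38.9.

R* ≈ 372, C* ≈ 9.23, P* ≈ 38.9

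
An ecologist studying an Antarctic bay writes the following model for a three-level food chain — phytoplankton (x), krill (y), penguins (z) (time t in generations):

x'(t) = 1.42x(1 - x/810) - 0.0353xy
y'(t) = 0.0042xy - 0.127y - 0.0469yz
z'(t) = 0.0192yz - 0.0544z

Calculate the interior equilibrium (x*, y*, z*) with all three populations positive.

From dz/dt = 0: 0.0192y* = 0.0544, so y* = 2.83.
From dx/dt = 0: 1.42(1 - x*/810) = 0.0353·2.83, giving x* = 810·(1 - 0.0704) = 753.
From dy/dt = 0: 0.0042·753 - 0.127 = 0.0469z*, so z* = 3.04/0.0469 = 64.7.

x* ≈ 753, y* ≈ 2.83, z* ≈ 64.7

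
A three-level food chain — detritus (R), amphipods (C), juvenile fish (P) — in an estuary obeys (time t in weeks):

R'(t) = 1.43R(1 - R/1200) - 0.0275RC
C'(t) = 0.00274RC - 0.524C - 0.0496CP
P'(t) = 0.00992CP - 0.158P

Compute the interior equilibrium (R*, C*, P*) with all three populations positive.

From dP/dt = 0: 0.00992C* = 0.158, so C* = 15.9.
From dR/dt = 0: 1.43(1 - R*/1200) = 0.0275·15.9, giving R* = 1200·(1 - 0.306) = 832.
From dC/dt = 0: 0.00274·832 - 0.524 = 0.0496P*, so P* = 1.76/0.0496 = 35.4.

R* ≈ 832, C* ≈ 15.9, P* ≈ 35.4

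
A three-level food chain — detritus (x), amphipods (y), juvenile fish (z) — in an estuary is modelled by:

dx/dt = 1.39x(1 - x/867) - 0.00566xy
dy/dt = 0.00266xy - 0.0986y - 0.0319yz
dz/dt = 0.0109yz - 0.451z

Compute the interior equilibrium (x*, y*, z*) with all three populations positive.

From dz/dt = 0: 0.0109y* = 0.451, so y* = 41.4.
From dx/dt = 0: 1.39(1 - x*/867) = 0.00566·41.4, giving x* = 867·(1 - 0.168) = 721.
From dy/dt = 0: 0.00266·721 - 0.0986 = 0.0319z*, so z* = 1.82/0.0319 = 57.

x* ≈ 721, y* ≈ 41.4, z* ≈ 57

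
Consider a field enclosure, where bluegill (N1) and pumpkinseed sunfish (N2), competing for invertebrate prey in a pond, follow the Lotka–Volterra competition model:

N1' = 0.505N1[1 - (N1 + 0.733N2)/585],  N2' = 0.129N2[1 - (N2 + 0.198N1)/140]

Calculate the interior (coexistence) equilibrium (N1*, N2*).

N1* ≈ 564, N2* ≈ 28.3

Setting both brackets to zero gives the nullclines N1 + 0.733N2 = 585 and 0.198N1 + N2 = 140.
Substituting N2 = 140 - 0.198N1 into the first: N1(1 - 0.733·0.198) = 585 - 0.733·140.
So N1* = 482/0.855 = 564, and then N2* = 140 - 0.198·564 = 28.3.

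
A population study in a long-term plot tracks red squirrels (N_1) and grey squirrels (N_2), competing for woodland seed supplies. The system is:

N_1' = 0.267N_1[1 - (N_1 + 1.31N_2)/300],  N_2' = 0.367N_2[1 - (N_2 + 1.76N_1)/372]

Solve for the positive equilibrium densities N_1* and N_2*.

N_1* ≈ 143, N_2* ≈ 119

Setting both brackets to zero gives the nullclines N_1 + 1.31N_2 = 300 and 1.76N_1 + N_2 = 372.
Substituting N_2 = 372 - 1.76N_1 into the first: N_1(1 - 1.31·1.76) = 300 - 1.31·372.
So N_1* = -187/-1.31 = 143, and then N_2* = 372 - 1.76·143 = 119.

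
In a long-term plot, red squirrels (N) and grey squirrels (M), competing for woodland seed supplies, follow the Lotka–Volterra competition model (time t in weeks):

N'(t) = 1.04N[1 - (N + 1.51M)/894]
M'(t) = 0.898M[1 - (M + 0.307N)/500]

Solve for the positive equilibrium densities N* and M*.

Setting both brackets to zero gives the nullclines N + 1.51M = 894 and 0.307N + M = 500.
Substituting M = 500 - 0.307N into the first: N(1 - 1.51·0.307) = 894 - 1.51·500.
So N* = 139/0.536 = 259, and then M* = 500 - 0.307·259 = 420.

N* ≈ 259, M* ≈ 420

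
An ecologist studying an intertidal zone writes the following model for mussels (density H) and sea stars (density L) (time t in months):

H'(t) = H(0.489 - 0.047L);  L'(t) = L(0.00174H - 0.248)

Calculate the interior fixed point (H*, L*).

Set dL/dt = 0 with L > 0: 0.00174H - 0.248 = 0, so H* = 0.248/0.00174 = 143.
Set dH/dt = 0 with H > 0: 0.489 - 0.047L = 0, so L* = 0.489/0.047 = 10.4.

H* ≈ 143, L* ≈ 10.4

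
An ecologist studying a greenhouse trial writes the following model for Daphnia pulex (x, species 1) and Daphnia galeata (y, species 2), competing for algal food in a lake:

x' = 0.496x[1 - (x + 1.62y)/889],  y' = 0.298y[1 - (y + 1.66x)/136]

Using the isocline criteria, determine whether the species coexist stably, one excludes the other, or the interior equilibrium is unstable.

species 1 excludes species 2

Compare the nullcline intercepts: K1/α12 = 889/1.62 = 549 > K2 = 136; K2/α21 = 136/1.66 = 81.9 < K1 = 889.
Since the inequalities point opposite ways, species 1 can invade but species 2 cannot.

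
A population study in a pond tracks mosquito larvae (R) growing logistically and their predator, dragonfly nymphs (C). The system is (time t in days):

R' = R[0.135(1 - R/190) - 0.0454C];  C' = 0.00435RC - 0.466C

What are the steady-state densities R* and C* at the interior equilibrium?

From dC/dt = 0 with C > 0: 0.00435R* = 0.466, so R* = 107.
Substitute into dR/dt = 0: 0.135(1 - 107/190) = 0.0454C*.
The bracket is 0.436, giving C* = 0.0589/0.0454 = 1.3.

R* ≈ 107, C* ≈ 1.3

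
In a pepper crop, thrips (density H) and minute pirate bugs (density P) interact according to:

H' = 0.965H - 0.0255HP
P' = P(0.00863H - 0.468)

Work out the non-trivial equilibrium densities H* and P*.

Set dP/dt = 0 with P > 0: 0.00863H - 0.468 = 0, so H* = 0.468/0.00863 = 54.2.
Set dH/dt = 0 with H > 0: 0.965 - 0.0255P = 0, so P* = 0.965/0.0255 = 37.8.

H* ≈ 54.2, P* ≈ 37.8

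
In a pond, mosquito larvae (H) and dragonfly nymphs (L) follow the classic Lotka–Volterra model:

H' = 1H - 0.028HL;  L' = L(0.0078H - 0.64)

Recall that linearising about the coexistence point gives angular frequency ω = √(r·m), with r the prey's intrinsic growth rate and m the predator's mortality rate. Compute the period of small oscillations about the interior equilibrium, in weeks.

T ≈ 7.85 weeks

Here r = 1 and m = 0.64, so r·m = 0.64.
ω = √0.64 = 0.8 per week, hence T = 2π/ω ≈ 7.85 weeks.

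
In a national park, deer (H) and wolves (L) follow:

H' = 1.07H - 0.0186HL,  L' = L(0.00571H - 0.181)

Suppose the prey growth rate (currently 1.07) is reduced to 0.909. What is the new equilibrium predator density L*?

At the interior fixed point, setting dH/dt = 0 with H > 0 fixes L* = (prey growth rate)/(HL coefficient) — independent of the other coefficients.
With the change, L* = 0.909/0.0186 = 48.9; it falls from 57.5.

L* ≈ 48.9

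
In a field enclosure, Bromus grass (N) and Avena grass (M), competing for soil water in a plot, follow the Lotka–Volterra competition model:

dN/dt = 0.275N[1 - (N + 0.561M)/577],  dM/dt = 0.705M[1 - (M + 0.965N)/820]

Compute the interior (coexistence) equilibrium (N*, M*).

N* ≈ 255, M* ≈ 574

Setting both brackets to zero gives the nullclines N + 0.561M = 577 and 0.965N + M = 820.
Substituting M = 820 - 0.965N into the first: N(1 - 0.561·0.965) = 577 - 0.561·820.
So N* = 117/0.459 = 255, and then M* = 820 - 0.965·255 = 574.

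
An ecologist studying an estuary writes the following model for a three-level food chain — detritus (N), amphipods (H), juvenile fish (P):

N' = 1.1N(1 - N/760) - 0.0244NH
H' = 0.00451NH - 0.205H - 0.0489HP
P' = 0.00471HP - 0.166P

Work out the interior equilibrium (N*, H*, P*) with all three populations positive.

From dP/dt = 0: 0.00471H* = 0.166, so H* = 35.2.
From dN/dt = 0: 1.1(1 - N*/760) = 0.0244·35.2, giving N* = 760·(1 - 0.782) = 166.
From dH/dt = 0: 0.00451·166 - 0.205 = 0.0489P*, so P* = 0.543/0.0489 = 11.1.

N* ≈ 166, H* ≈ 35.2, P* ≈ 11.1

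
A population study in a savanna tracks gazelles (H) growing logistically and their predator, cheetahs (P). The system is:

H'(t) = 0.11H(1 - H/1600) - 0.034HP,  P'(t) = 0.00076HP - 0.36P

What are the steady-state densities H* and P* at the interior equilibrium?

From dP/dt = 0 with P > 0: 0.00076H* = 0.36, so H* = 474.
Substitute into dH/dt = 0: 0.11(1 - 474/1600) = 0.034P*.
The bracket is 0.704, giving P* = 0.0774/0.034 = 2.28.

H* ≈ 474, P* ≈ 2.28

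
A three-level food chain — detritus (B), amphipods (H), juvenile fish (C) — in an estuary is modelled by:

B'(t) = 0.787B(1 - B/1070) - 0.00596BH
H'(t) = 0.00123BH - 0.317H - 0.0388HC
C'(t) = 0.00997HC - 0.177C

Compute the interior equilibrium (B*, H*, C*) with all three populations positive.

B* ≈ 926, H* ≈ 17.8, C* ≈ 21.2

From dC/dt = 0: 0.00997H* = 0.177, so H* = 17.8.
From dB/dt = 0: 0.787(1 - B*/1070) = 0.00596·17.8, giving B* = 1070·(1 - 0.134) = 926.
From dH/dt = 0: 0.00123·926 - 0.317 = 0.0388C*, so C* = 0.822/0.0388 = 21.2.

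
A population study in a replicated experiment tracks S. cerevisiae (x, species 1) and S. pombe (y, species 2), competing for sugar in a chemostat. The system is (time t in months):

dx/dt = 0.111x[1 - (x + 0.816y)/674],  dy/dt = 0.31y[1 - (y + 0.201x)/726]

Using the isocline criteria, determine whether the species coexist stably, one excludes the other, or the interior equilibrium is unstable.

stable coexistence

Compare the nullcline intercepts: K1/α12 = 674/0.816 = 826 > K2 = 726; K2/α21 = 726/0.201 = 3610 > K1 = 674.
Since both inequalities hold, each species can invade when rare, so the interior equilibrium is stable.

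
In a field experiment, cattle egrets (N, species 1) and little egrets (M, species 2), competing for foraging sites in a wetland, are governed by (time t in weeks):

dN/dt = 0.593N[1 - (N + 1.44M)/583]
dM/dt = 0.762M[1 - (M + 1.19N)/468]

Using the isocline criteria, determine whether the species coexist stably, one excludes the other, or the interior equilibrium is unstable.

unstable coexistence (outcome depends on initial conditions)

Compare the nullcline intercepts: K1/α12 = 583/1.44 = 405 < K2 = 468; K2/α21 = 468/1.19 = 393 < K1 = 583.
Since both are reversed, neither can invade when rare; the interior point is a saddle.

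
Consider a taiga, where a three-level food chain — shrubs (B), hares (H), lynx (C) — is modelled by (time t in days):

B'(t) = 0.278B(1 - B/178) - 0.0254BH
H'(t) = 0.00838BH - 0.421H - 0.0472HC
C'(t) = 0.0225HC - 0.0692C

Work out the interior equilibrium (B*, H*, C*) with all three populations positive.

From dC/dt = 0: 0.0225H* = 0.0692, so H* = 3.08.
From dB/dt = 0: 0.278(1 - B*/178) = 0.0254·3.08, giving B* = 178·(1 - 0.281) = 128.
From dH/dt = 0: 0.00838·128 - 0.421 = 0.0472C*, so C* = 0.651/0.0472 = 13.8.

B* ≈ 128, H* ≈ 3.08, C* ≈ 13.8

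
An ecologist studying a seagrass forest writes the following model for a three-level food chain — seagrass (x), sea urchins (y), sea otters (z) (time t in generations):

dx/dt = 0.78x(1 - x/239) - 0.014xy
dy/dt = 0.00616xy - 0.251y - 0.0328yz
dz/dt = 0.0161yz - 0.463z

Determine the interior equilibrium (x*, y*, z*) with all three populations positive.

x* ≈ 116, y* ≈ 28.8, z* ≈ 14.1

From dz/dt = 0: 0.0161y* = 0.463, so y* = 28.8.
From dx/dt = 0: 0.78(1 - x*/239) = 0.014·28.8, giving x* = 239·(1 - 0.516) = 116.
From dy/dt = 0: 0.00616·116 - 0.251 = 0.0328z*, so z* = 0.461/0.0328 = 14.1.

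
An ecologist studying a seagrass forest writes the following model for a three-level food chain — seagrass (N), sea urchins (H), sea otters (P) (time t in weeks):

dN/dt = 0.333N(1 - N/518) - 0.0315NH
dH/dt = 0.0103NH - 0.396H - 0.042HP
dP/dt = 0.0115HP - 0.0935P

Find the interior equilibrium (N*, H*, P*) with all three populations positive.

From dP/dt = 0: 0.0115H* = 0.0935, so H* = 8.13.
From dN/dt = 0: 0.333(1 - N*/518) = 0.0315·8.13, giving N* = 518·(1 - 0.769) = 120.
From dH/dt = 0: 0.0103·120 - 0.396 = 0.042P*, so P* = 0.836/0.042 = 19.9.

N* ≈ 120, H* ≈ 8.13, P* ≈ 19.9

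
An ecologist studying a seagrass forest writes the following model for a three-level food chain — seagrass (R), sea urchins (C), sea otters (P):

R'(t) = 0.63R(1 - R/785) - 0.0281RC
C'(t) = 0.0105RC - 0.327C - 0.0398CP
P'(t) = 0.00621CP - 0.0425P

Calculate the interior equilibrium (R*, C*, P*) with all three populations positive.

From dP/dt = 0: 0.00621C* = 0.0425, so C* = 6.84.
From dR/dt = 0: 0.63(1 - R*/785) = 0.0281·6.84, giving R* = 785·(1 - 0.305) = 545.
From dC/dt = 0: 0.0105·545 - 0.327 = 0.0398P*, so P* = 5.4/0.0398 = 136.

R* ≈ 545, C* ≈ 6.84, P* ≈ 136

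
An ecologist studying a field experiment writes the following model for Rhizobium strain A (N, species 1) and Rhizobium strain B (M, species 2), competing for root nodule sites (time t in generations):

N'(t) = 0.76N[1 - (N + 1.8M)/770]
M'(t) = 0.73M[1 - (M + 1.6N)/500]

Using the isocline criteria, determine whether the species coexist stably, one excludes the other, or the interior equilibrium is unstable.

unstable coexistence (outcome depends on initial conditions)

Compare the nullcline intercepts: K1/α12 = 770/1.8 = 428 < K2 = 500; K2/α21 = 500/1.6 = 312 < K1 = 770.
Since both are reversed, neither can invade when rare; the interior point is a saddle.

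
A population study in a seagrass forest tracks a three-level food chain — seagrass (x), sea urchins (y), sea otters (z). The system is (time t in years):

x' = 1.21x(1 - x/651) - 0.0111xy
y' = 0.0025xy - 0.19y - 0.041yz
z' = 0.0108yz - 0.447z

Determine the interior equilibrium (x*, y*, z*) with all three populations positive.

x* ≈ 404, y* ≈ 41.4, z* ≈ 20

From dz/dt = 0: 0.0108y* = 0.447, so y* = 41.4.
From dx/dt = 0: 1.21(1 - x*/651) = 0.0111·41.4, giving x* = 651·(1 - 0.38) = 404.
From dy/dt = 0: 0.0025·404 - 0.19 = 0.041z*, so z* = 0.82/0.041 = 20.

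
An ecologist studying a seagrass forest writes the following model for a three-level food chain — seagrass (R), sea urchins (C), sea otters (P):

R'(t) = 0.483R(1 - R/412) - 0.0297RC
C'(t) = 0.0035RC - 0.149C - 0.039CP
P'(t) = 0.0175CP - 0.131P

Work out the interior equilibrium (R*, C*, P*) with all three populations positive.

From dP/dt = 0: 0.0175C* = 0.131, so C* = 7.49.
From dR/dt = 0: 0.483(1 - R*/412) = 0.0297·7.49, giving R* = 412·(1 - 0.46) = 222.
From dC/dt = 0: 0.0035·222 - 0.149 = 0.039P*, so P* = 0.629/0.039 = 16.1.

R* ≈ 222, C* ≈ 7.49, P* ≈ 16.1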